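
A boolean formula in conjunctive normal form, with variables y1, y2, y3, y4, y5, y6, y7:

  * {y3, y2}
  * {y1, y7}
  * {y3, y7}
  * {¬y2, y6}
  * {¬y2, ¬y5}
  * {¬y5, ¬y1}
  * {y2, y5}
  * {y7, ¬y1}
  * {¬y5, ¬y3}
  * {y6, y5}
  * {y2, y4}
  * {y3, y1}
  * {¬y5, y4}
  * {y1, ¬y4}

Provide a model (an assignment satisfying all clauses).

y1 = True  y2 = True  y3 = True  y4 = True  y5 = False  y6 = True  y7 = True

y6 occurs only positively in the remaining clauses — set y6 = True.
Pure literal: y7 appears only positively; assign y7 = True.
Set y1 = True and propagate.
  then y5 is forced to False.
  then y2 is forced to True.
y3, y4 are now unconstrained; take y3 = True, y4 = True.
Every clause has at least one true literal under this assignment.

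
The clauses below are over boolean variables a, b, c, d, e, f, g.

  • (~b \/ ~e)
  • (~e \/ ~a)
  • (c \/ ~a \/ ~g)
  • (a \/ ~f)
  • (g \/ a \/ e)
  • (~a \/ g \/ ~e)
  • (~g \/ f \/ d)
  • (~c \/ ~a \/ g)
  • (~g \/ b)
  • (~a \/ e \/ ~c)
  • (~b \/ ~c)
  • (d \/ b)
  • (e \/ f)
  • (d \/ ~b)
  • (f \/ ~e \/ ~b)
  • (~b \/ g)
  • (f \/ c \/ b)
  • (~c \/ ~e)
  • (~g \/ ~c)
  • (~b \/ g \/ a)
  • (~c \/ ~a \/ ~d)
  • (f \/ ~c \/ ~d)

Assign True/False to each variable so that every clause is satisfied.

Set a = True and propagate.
  then e is forced to False.
  then c is forced to False.
  then g is forced to False.
  then f is forced to True.
  then b is forced to False.
  then d is forced to True.

a=T, b=F, c=F, d=T, e=F, f=T, g=F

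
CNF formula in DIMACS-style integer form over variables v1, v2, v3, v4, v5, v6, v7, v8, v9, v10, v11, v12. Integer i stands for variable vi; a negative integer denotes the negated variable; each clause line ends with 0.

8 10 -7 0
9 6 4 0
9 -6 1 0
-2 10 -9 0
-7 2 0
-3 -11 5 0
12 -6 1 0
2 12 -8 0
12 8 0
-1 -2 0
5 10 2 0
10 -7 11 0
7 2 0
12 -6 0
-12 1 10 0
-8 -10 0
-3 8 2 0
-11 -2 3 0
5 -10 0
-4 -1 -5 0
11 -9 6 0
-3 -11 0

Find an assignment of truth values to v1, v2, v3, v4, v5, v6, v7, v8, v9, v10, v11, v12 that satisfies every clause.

Set v1 = False and propagate.
Try v2 = True.
Set v3 = True and propagate.
  then v11 is forced to False.
For the remaining variables, v4 = True, v5 = True, v6 = False, v7 = False, v8 = True, v9 = False, v10 = False, v12 = False works.
Every clause has at least one true literal under this assignment.
Check each clause:
  1. (!v7 || v10 || v8) — v8 is true.
  2. (v9 || v6 || v4) — v4 is true.
  3. (v1 || !v6 || v9) — !v6 is true.
  4. (!v2 || v10 || !v9) — !v9 is true.
  5. (v2 || !v7) — !v7 is true.
  6. (!v11 || !v3 || v5) — !v11 is true.
  7. (v12 || v1 || !v6) — !v6 is true.
  8. (v2 || !v8 || v12) — v2 is true.
  9. (v8 || v12) — v8 is true.
  10. (!v2 || !v1) — !v1 is true.
  11. (v2 || v10 || v5) — v2 is true.
  12. (v11 || v10 || !v7) — !v7 is true.
  13. (v7 || v2) — v2 is true.
  14. (v12 || !v6) — !v6 is true.
  15. (!v12 || v1 || v10) — !v12 is true.
  16. (!v10 || !v8) — !v10 is true.
  17. (v8 || v2 || !v3) — v8 is true.
  18. (!v2 || !v11 || v3) — v3 is true.
  19. (v5 || !v10) — v5 is true.
  20. (!v4 || !v5 || !v1) — !v1 is true.
  21. (v6 || !v9 || v11) — !v9 is true.
  22. (!v11 || !v3) — !v11 is true.

v1=F, v2=T, v3=T, v4=T, v5=T, v6=F, v7=F, v8=T, v9=F, v10=F, v11=F, v12=F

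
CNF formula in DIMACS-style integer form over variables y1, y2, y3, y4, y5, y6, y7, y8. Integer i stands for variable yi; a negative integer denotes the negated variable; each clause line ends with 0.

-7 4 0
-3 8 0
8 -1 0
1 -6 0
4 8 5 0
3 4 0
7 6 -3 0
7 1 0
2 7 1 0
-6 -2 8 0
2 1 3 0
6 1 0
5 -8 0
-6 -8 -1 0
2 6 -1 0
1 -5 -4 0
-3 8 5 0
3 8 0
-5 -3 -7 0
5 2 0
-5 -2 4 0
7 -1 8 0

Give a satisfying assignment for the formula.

y1=T, y2=T, y3=F, y4=T, y5=T, y6=F, y7=T, y8=T

Check each clause:
  1. (y4 | ~y7) — y4 is true.
  2. (~y3 | y8) — y8 is true.
  3. (y8 | ~y1) — y8 is true.
  4. (~y6 | y1) — y1 is true.
  5. (y8 | y4 | y5) — y8 is true.
  6. (y4 | y3) — y4 is true.
  7. (~y3 | y6 | y7) — ~y3 is true.
  8. (y7 | y1) — y1 is true.
  9. (y7 | y2 | y1) — y1 is true.
  10. (~y2 | y8 | ~y6) — y8 is true.
  11. (y3 | y2 | y1) — y1 is true.
  12. (y1 | y6) — y1 is true.
  13. (y5 | ~y8) — y5 is true.
  14. (~y8 | ~y1 | ~y6) — ~y6 is true.
  15. (y2 | ~y1 | y6) — y2 is true.
  16. (~y4 | ~y5 | y1) — y1 is true.
  17. (~y3 | y8 | y5) — y8 is true.
  18. (y8 | y3) — y8 is true.
  19. (~y7 | ~y3 | ~y5) — ~y3 is true.
  20. (y5 | y2) — y2 is true.
  21. (y4 | ~y5 | ~y2) — y4 is true.
  22. (y8 | ~y1 | y7) — y8 is true.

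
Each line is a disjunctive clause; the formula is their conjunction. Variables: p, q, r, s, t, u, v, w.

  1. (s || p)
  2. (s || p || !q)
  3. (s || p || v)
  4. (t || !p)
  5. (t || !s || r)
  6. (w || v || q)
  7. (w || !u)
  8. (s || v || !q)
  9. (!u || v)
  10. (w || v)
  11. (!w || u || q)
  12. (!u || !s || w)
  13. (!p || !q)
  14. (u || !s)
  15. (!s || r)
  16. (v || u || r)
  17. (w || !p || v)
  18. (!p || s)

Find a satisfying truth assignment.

p=False  q=False  r=True  s=True  t=False  u=True  v=True  w=True

r occurs only positively in the remaining clauses — set r = True.
v occurs only positively in the remaining clauses — set v = True.
Set p = False and propagate.
  then s is forced to True.
  then u is forced to True.
  then w is forced to True.
q, t are now unconstrained; take q = False, t = False.
Check each clause:
  1. (p || s) — s is true.
  2. (s || !q || p) — s is true.
  3. (p || s || v) — s is true.
  4. (!p || t) — !p is true.
  5. (r || t || !s) — r is true.
  6. (w || v || q) — w is true.
  7. (w || !u) — w is true.
  8. (v || s || !q) — s is true.
  9. (v || !u) — v is true.
  10. (v || w) — w is true.
  11. (q || u || !w) — u is true.
  12. (!u || w || !s) — w is true.
  13. (!q || !p) — !p is true.
  14. (!s || u) — u is true.
  15. (!s || r) — r is true.
  16. (v || u || r) — r is true.
  17. (v || w || !p) — w is true.
  18. (s || !p) — s is true.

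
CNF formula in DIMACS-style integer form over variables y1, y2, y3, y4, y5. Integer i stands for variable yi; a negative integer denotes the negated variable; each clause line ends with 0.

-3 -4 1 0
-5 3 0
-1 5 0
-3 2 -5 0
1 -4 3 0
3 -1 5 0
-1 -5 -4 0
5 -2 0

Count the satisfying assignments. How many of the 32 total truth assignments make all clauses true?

4

The models are:
  y1=0 y2=0 y3=0 y4=0 y5=0
  y1=0 y2=0 y3=1 y4=0 y5=0
  y1=0 y2=1 y3=1 y4=0 y5=1
  y1=1 y2=1 y3=1 y4=0 y5=1
That's 4 in total.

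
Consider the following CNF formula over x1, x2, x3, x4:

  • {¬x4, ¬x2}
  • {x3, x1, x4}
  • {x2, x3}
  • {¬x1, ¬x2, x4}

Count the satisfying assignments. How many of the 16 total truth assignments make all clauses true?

The models are:
  x1=F x2=F x3=T x4=F
  x1=F x2=F x3=T x4=T
  x1=F x2=T x3=T x4=F
  x1=T x2=F x3=T x4=F
  x1=T x2=F x3=T x4=T
Count: 5.

5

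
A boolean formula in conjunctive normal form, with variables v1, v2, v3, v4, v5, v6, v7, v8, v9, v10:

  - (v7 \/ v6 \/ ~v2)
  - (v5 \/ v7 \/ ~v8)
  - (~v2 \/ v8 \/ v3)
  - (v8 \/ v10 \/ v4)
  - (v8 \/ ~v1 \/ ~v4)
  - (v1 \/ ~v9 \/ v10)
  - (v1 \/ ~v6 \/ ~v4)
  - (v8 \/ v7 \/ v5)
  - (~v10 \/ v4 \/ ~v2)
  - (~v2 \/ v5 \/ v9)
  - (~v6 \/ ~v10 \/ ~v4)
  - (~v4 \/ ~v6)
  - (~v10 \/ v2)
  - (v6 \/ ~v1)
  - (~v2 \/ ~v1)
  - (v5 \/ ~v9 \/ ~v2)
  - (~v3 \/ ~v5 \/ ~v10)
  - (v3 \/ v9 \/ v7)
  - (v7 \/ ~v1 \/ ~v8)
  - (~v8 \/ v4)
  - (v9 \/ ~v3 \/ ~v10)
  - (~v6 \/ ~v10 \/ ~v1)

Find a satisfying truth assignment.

v1=F, v2=T, v3=F, v4=T, v5=T, v6=F, v7=T, v8=T, v9=F, v10=F

Pure literal: v7 appears only positively; assign v7 = True.
Try v1 = False.
For the remaining variables, v2 = True, v3 = False, v4 = True, v5 = True, v6 = False, v8 = True, v9 = False, v10 = False works.
Every clause has at least one true literal under this assignment.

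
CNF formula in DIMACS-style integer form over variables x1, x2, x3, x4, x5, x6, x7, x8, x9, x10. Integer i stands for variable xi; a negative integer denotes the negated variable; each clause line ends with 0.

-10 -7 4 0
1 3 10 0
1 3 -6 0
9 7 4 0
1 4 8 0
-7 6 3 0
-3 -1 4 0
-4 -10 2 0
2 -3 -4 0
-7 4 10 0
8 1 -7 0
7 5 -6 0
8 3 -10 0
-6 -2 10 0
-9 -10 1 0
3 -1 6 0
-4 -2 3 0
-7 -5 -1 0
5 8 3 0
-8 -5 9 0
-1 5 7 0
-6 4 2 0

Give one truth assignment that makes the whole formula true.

x1=F, x2=T, x3=T, x4=T, x5=F, x6=F, x7=T, x8=T, x9=F, x10=F

Check each clause:
  1. (NOT x7 OR x4 OR NOT x10) — x4 is true.
  2. (x10 OR x3 OR x1) — x3 is true.
  3. (x1 OR x3 OR NOT x6) — NOT x6 is true.
  4. (x7 OR x4 OR x9) — x4 is true.
  5. (x1 OR x4 OR x8) — x8 is true.
  6. (x3 OR NOT x7 OR x6) — x3 is true.
  7. (NOT x1 OR NOT x3 OR x4) — x4 is true.
  8. (NOT x10 OR NOT x4 OR x2) — x2 is true.
  9. (NOT x4 OR x2 OR NOT x3) — x2 is true.
  10. (NOT x7 OR x4 OR x10) — x4 is true.
  11. (x8 OR NOT x7 OR x1) — x8 is true.
  12. (NOT x6 OR x5 OR x7) — NOT x6 is true.
  13. (NOT x10 OR x8 OR x3) — x8 is true.
  14. (x10 OR NOT x2 OR NOT x6) — NOT x6 is true.
  15. (x1 OR NOT x9 OR NOT x10) — NOT x10 is true.
  16. (x6 OR x3 OR NOT x1) — x3 is true.
  17. (NOT x4 OR x3 OR NOT x2) — x3 is true.
  18. (NOT x1 OR NOT x5 OR NOT x7) — NOT x5 is true.
  19. (x5 OR x8 OR x3) — x8 is true.
  20. (x9 OR NOT x5 OR NOT x8) — NOT x5 is true.
  21. (NOT x1 OR x7 OR x5) — NOT x1 is true.
  22. (NOT x6 OR x2 OR x4) — x2 is true.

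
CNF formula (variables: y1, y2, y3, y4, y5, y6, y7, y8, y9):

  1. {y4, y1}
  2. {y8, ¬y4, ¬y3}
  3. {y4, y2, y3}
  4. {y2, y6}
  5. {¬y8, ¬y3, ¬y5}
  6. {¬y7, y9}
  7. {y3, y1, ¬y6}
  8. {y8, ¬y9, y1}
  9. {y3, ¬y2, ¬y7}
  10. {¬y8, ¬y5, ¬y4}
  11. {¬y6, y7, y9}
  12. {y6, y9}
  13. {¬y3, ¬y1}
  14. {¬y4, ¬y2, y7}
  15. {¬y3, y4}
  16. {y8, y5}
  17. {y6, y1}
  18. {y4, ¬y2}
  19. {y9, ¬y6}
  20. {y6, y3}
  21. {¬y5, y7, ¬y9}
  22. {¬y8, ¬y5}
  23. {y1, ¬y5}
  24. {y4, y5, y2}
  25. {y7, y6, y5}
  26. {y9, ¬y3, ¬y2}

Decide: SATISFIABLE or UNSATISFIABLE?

SATISFIABLE

Branch on y1: take y1 = True.
  then y3 is forced to False.
  then y6 is forced to True.
  then y9 is forced to True.
For the remaining variables, y2 = False, y4 = True, y5 = False, y7 = False, y8 = True works.
So y1=1  y2=0  y3=0  y4=1  y5=0  y6=1  y7=0  y8=1  y9=1 is a satisfying assignment.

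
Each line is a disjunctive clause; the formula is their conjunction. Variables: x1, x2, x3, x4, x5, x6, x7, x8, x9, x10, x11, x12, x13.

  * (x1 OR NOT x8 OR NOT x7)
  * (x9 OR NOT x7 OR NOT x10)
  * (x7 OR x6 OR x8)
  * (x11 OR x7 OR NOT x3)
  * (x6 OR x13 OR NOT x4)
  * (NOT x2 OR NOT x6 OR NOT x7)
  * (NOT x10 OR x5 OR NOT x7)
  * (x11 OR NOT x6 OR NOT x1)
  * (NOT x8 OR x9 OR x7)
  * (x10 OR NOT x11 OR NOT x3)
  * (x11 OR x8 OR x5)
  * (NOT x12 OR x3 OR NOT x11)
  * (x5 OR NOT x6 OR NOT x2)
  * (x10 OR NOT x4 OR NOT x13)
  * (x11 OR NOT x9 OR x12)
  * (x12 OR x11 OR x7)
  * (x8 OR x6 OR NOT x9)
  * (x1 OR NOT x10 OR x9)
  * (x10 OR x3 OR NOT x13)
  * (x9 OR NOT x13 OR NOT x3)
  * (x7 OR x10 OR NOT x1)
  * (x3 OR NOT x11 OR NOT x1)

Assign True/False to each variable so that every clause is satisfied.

x1=T, x2=F, x3=F, x4=F, x5=T, x6=F, x7=F, x8=T, x9=T, x10=T, x11=F, x12=T, x13=T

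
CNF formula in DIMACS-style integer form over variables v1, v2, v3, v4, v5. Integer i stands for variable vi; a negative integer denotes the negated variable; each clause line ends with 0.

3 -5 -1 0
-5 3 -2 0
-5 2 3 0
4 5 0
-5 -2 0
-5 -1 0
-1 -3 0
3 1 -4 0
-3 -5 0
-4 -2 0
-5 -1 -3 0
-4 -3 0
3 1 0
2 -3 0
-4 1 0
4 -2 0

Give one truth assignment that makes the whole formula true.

v1=True  v2=False  v3=False  v4=True  v5=False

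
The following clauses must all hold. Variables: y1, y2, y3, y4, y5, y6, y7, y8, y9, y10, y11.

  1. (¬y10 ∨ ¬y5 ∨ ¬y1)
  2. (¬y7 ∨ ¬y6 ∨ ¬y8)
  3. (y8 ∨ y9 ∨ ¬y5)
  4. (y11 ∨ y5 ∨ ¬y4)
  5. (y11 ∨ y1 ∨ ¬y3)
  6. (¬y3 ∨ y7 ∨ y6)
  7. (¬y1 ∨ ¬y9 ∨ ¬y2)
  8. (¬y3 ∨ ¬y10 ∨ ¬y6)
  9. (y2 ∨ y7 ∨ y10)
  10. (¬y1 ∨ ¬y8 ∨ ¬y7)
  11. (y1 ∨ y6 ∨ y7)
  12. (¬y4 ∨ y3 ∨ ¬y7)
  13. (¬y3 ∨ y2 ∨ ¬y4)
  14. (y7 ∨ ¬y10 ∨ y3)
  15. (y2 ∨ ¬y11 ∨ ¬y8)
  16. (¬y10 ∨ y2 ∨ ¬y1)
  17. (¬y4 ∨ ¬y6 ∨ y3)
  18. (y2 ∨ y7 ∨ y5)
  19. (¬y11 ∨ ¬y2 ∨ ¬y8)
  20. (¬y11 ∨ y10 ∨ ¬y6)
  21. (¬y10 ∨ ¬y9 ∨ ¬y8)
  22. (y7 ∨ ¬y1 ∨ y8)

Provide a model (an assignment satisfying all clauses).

y4 occurs only negated in the remaining clauses — set y4 = False.
Set y1 = True and propagate.
The remaining clauses are satisfied by y2 = False, y3 = True, y5 = False, y6 = False, y7 = True, y8 = False, y9 = True, y10 = False, y11 = True.
Every clause has at least one true literal under this assignment.
Check each clause:
  1. (¬y5 ∨ ¬y10 ∨ ¬y1) — ¬y5 is true.
  2. (¬y7 ∨ ¬y6 ∨ ¬y8) — ¬y8 is true.
  3. (¬y5 ∨ y8 ∨ y9) — y9 is true.
  4. (y5 ∨ y11 ∨ ¬y4) — y11 is true.
  5. (¬y3 ∨ y1 ∨ y11) — y1 is true.
  6. (¬y3 ∨ y7 ∨ y6) — y7 is true.
  7. (¬y2 ∨ ¬y1 ∨ ¬y9) — ¬y2 is true.
  8. (¬y3 ∨ ¬y6 ∨ ¬y10) — ¬y6 is true.
  9. (y10 ∨ y7 ∨ y2) — y7 is true.
  10. (¬y1 ∨ ¬y7 ∨ ¬y8) — ¬y8 is true.
  11. (y7 ∨ y1 ∨ y6) — y1 is true.
  12. (y3 ∨ ¬y7 ∨ ¬y4) — y3 is true.
  13. (¬y3 ∨ y2 ∨ ¬y4) — ¬y4 is true.
  14. (y7 ∨ y3 ∨ ¬y10) — y3 is true.
  15. (¬y11 ∨ ¬y8 ∨ y2) — ¬y8 is true.
  16. (¬y10 ∨ y2 ∨ ¬y1) — ¬y10 is true.
  17. (¬y6 ∨ ¬y4 ∨ y3) — ¬y6 is true.
  18. (y2 ∨ y7 ∨ y5) — y7 is true.
  19. (¬y11 ∨ ¬y2 ∨ ¬y8) — ¬y8 is true.
  20. (¬y11 ∨ ¬y6 ∨ y10) — ¬y6 is true.
  21. (¬y9 ∨ ¬y10 ∨ ¬y8) — ¬y8 is true.
  22. (y7 ∨ ¬y1 ∨ y8) — y7 is true.

y1=T, y2=F, y3=T, y4=F, y5=F, y6=F, y7=T, y8=F, y9=T, y10=F, y11=T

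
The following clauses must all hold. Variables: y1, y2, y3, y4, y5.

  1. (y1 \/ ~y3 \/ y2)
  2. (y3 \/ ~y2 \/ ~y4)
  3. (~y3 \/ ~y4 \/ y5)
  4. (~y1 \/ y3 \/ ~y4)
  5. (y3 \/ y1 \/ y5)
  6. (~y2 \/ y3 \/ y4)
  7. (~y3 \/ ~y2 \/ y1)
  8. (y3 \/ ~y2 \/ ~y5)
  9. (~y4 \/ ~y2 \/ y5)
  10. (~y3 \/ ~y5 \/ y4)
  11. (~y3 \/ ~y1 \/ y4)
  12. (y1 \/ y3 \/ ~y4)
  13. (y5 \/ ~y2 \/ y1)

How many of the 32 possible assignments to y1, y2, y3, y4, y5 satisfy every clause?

Satisfying assignments:
  y1=F y2=F y3=F y4=F y5=T
  y1=T y2=F y3=F y4=F y5=F
  y1=T y2=F y3=F y4=F y5=T
  y1=T y2=F y3=T y4=T y5=T
  y1=T y2=T y3=T y4=T y5=T
Count: 5.

5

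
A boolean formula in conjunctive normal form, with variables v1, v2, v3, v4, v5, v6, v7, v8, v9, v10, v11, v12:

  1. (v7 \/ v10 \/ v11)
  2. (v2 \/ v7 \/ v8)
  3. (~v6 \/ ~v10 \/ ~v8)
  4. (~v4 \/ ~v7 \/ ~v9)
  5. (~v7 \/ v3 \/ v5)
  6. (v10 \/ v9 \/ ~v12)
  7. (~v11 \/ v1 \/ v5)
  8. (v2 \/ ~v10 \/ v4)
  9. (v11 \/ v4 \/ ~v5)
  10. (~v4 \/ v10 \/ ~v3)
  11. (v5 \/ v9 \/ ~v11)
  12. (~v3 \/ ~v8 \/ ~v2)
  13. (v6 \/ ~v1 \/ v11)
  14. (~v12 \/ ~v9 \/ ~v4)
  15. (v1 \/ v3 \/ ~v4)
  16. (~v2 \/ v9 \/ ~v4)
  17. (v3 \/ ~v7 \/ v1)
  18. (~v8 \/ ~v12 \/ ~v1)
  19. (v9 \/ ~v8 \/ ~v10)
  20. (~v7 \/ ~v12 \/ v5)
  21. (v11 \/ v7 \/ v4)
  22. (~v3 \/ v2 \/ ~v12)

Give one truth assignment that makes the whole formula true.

v1 = False, v2 = False, v3 = True, v4 = False, v5 = True, v6 = True, v7 = False, v8 = True, v9 = True, v10 = False, v11 = True, v12 = False

v12 occurs only negated in the remaining clauses — set v12 = False.
Set v1 = False and propagate.
For the remaining variables, v2 = False, v3 = True, v4 = False, v5 = True, v6 = True, v7 = False, v8 = True, v9 = True, v10 = False, v11 = True works.
Every clause has at least one true literal under this assignment.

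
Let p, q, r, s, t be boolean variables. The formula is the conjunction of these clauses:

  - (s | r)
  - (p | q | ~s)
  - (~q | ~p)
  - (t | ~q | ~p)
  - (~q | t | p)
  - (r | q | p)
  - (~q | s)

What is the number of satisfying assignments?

Split on q, then p.
  q=T, p=T: a clause becomes empty — 0.
  q=T, p=F: remaining (r,s,t) ∈ {(F,T,T); (T,T,T)} — 2.
  q=F, p=T: t free; 3 ways for (r,s) × 2^1 = 6.
  q=F, p=F: remaining (r,s,t) ∈ {(T,F,F); (T,F,T)} — 2.
Total: 0 + 2 + 6 + 2 = 10.

10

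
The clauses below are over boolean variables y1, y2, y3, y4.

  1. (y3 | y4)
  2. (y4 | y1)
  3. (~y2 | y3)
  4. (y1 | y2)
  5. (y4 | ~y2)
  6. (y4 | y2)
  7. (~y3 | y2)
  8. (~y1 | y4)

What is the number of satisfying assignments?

The models are:
  y1=0 y2=1 y3=1 y4=1
  y1=1 y2=0 y3=0 y4=1
  y1=1 y2=1 y3=1 y4=1
Count: 3.

3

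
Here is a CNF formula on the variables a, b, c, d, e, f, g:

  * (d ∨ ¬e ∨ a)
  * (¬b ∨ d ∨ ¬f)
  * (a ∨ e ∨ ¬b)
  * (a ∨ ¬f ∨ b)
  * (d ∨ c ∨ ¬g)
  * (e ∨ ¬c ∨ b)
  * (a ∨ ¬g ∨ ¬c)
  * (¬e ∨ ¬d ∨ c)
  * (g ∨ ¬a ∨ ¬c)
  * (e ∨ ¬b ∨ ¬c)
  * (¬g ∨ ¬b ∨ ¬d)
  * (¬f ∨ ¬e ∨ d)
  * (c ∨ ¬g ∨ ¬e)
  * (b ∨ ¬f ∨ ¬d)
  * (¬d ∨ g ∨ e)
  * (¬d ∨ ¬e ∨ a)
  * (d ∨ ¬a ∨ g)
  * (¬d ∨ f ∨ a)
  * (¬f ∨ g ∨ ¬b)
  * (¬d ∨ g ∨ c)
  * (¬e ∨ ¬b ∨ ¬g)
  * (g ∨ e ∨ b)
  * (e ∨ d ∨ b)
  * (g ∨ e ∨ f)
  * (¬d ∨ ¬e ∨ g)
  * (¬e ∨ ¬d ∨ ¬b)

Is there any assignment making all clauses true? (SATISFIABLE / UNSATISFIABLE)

SATISFIABLE

Branch on a: take a = True.
Branch on b: take b = False.
For the remaining variables, c = True, d = False, e = True, f = False, g = True works.
So a = 1, b = 0, c = 1, d = 0, e = 1, f = 0, g = 1 is a satisfying assignment.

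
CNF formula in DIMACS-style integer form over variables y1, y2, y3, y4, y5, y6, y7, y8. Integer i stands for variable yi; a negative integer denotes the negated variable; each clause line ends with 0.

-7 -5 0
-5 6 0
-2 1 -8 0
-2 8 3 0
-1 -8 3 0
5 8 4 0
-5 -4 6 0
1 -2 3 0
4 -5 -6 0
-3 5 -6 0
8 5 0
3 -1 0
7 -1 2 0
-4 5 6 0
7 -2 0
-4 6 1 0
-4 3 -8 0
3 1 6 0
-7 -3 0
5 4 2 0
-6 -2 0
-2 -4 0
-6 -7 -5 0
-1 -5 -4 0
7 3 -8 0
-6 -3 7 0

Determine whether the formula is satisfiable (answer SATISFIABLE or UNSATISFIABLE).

SATISFIABLE

Try y1 = False.
Set y2 = False and propagate.
Set y3 = False and propagate.
  then y6 is forced to True.
For the remaining variables, y4 = True, y5 = True, y7 = False, y8 = False works.
So y1 = F, y2 = F, y3 = F, y4 = T, y5 = T, y6 = T, y7 = F, y8 = F is a satisfying assignment.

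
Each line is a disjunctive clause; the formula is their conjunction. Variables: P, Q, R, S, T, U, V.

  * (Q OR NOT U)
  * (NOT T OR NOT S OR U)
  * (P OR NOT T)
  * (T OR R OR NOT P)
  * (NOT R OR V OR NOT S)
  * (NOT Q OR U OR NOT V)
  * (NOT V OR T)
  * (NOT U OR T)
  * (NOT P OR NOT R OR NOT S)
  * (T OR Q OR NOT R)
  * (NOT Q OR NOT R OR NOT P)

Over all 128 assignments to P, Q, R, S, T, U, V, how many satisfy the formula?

14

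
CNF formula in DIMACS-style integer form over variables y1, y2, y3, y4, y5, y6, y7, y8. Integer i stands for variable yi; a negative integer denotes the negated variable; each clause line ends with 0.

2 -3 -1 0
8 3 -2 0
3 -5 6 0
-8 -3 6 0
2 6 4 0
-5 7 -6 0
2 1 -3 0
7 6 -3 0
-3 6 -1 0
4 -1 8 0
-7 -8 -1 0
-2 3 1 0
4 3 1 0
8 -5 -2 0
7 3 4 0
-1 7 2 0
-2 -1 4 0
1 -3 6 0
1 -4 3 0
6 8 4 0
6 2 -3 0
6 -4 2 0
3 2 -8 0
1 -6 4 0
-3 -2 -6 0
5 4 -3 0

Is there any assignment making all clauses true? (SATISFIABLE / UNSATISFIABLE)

Branch on y1: take y1 = True.
Try y2 = False.
  then y3 is forced to False.
  then y7 is forced to True.
  then y8 is forced to False.
  then y4 is forced to True.
  then y6 is forced to True.
y5 is now unconstrained; take y5 = True.
So y1=1, y2=0, y3=0, y4=1, y5=1, y6=1, y7=1, y8=0 is a satisfying assignment.

SATISFIABLE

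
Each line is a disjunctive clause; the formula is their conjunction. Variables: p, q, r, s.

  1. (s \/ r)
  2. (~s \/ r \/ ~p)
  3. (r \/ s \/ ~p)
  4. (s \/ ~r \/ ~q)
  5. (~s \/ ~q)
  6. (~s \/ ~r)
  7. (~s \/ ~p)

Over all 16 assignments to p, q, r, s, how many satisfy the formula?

Satisfying assignments:
  p=F q=F r=F s=T
  p=F q=F r=T s=F
  p=T q=F r=T s=F
That's 3 in total.

3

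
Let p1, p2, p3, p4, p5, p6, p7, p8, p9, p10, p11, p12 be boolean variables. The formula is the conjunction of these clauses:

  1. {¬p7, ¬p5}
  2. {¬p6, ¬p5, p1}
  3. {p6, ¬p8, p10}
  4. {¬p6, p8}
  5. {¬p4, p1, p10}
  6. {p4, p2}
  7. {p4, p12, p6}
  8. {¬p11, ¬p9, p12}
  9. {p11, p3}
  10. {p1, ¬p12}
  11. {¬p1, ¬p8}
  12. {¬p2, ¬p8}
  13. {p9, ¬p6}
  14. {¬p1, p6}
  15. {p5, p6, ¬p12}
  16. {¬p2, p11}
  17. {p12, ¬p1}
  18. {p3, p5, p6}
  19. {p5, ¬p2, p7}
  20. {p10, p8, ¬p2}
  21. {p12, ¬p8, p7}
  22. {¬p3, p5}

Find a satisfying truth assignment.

p1=False, p2=True, p3=True, p4=True, p5=True, p6=False, p7=False, p8=False, p9=False, p10=True, p11=True, p12=False

Pure literal: p10 appears only positively; assign p10 = True.
Branch on p1: take p1 = False.
  then p12 is forced to False.
Try p2 = True.
  then p8 is forced to False.
  then p6 is forced to False.
  then p4 is forced to True.
  then p11 is forced to True.
  then p9 is forced to False.
Try p3 = True.
  then p5 is forced to True.
  then p7 is forced to False.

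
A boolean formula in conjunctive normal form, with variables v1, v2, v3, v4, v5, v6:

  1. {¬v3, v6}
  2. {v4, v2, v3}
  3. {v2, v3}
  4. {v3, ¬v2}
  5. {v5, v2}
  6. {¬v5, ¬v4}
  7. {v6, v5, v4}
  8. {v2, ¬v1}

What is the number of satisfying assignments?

The models are:
  v1=F v2=F v3=T v4=F v5=T v6=T
  v1=F v2=T v3=T v4=F v5=F v6=T
  v1=F v2=T v3=T v4=F v5=T v6=T
  v1=F v2=T v3=T v4=T v5=F v6=T
  v1=T v2=T v3=T v4=F v5=F v6=T
  v1=T v2=T v3=T v4=F v5=T v6=T
  v1=T v2=T v3=T v4=T v5=F v6=T
That's 7 in total.

7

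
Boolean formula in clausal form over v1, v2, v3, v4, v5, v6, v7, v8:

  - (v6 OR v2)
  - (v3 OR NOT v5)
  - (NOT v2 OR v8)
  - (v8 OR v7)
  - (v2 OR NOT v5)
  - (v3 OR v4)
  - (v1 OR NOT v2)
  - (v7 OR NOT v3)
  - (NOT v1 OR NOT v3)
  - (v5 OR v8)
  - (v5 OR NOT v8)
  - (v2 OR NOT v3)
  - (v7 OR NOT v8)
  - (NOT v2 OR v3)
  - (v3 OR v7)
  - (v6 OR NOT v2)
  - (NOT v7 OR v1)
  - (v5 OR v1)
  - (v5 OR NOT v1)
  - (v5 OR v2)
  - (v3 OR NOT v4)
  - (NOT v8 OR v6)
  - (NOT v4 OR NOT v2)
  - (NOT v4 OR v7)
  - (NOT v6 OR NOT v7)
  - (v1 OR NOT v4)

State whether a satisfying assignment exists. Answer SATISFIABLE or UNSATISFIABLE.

UNSATISFIABLE

v2 = True:
  propagation gives v8=True, v1=True, v3=False; an empty clause results — contradiction.
v2 = False:
  propagation gives v6=True, v5=False; an empty clause results — contradiction.
Every branch closes, so no satisfying assignment exists.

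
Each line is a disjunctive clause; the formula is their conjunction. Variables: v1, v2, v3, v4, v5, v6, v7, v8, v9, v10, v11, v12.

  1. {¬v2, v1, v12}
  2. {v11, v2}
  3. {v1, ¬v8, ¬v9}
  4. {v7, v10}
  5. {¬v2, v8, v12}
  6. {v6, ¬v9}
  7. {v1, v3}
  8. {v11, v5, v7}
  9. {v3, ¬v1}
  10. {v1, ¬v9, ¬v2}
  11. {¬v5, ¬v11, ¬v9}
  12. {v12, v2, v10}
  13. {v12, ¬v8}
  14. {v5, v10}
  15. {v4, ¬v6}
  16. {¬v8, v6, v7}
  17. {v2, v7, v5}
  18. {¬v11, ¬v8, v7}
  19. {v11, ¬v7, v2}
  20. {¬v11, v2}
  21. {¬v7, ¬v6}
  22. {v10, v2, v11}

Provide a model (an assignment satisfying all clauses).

v3 occurs only positively in the remaining clauses — set v3 = True.
v9 occurs only negated in the remaining clauses — set v9 = False.
Try v1 = True.
Branch on v2: take v2 = True.
The remaining clauses are satisfied by v4 = False, v5 = False, v6 = False, v7 = True, v8 = True, v10 = True, v11 = False, v12 = True.
Every clause has at least one true literal under this assignment.
Check each clause:
  1. {¬v2, v12, v1} — v1 is true.
  2. {v2, v11} — v2 is true.
  3. {¬v8, v1, ¬v9} — v1 is true.
  4. {v7, v10} — v10 is true.
  5. {¬v2, v8, v12} — v8 is true.
  6. {¬v9, v6} — ¬v9 is true.
  7. {v1, v3} — v1 is true.
  8. {v7, v11, v5} — v7 is true.
  9. {v3, ¬v1} — v3 is true.
  10. {¬v9, v1, ¬v2} — v1 is true.
  11. {¬v5, ¬v11, ¬v9} — ¬v5 is true.
  12. {v2, v12, v10} — v10 is true.
  13. {v12, ¬v8} — v12 is true.
  14. {v10, v5} — v10 is true.
  15. {v4, ¬v6} — ¬v6 is true.
  16. {v6, v7, ¬v8} — v7 is true.
  17. {v5, v7, v2} — v2 is true.
  18. {v7, ¬v8, ¬v11} — ¬v11 is true.
  19. {v11, ¬v7, v2} — v2 is true.
  20. {¬v11, v2} — v2 is true.
  21. {¬v6, ¬v7} — ¬v6 is true.
  22. {v11, v2, v10} — v2 is true.

v1=T, v2=T, v3=T, v4=F, v5=F, v6=F, v7=T, v8=T, v9=F, v10=T, v11=F, v12=T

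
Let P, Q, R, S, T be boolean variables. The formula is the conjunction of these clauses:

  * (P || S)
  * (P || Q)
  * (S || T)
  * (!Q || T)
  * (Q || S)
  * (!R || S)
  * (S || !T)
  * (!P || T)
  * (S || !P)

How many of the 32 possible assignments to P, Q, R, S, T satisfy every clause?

6

Satisfying assignments:
  P=F Q=T R=F S=T T=T
  P=F Q=T R=T S=T T=T
  P=T Q=F R=F S=T T=T
  P=T Q=F R=T S=T T=T
  P=T Q=T R=F S=T T=T
  P=T Q=T R=T S=T T=T
Count: 6.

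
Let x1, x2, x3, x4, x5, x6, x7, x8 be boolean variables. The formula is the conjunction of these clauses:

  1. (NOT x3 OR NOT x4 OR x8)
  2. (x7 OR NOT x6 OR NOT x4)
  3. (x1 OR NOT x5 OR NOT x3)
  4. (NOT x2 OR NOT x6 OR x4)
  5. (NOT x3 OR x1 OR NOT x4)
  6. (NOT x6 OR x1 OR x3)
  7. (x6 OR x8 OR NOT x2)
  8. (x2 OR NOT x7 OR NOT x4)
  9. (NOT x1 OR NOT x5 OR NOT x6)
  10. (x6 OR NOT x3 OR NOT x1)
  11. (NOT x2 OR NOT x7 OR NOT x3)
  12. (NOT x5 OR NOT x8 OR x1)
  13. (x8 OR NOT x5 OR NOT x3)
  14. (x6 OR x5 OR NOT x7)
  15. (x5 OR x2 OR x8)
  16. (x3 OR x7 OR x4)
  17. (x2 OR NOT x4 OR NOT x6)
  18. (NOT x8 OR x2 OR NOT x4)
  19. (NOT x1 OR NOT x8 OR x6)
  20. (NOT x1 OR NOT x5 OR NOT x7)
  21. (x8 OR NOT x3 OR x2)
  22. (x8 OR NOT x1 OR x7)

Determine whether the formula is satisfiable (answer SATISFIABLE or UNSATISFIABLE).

SATISFIABLE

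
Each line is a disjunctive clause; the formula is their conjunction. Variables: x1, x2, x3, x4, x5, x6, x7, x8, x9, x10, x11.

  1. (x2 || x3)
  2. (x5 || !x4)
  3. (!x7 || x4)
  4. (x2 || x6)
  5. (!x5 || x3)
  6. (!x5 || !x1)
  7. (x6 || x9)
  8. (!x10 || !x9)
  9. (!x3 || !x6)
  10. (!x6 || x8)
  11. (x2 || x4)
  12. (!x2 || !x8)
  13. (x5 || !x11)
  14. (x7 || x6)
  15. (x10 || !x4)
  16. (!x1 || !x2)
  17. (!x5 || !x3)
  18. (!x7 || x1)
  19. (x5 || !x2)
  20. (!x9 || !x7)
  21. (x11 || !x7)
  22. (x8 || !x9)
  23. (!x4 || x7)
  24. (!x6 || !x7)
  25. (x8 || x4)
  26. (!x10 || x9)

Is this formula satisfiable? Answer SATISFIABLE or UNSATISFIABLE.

UNSATISFIABLE

x7 = True:
  propagation gives x4=True, x5=True, x3=True; an empty clause results — contradiction.
x7 = False:
  propagation gives x6=True, x3=False, x2=True, x5=False; an empty clause results — contradiction.
Every branch closes, so no satisfying assignment exists.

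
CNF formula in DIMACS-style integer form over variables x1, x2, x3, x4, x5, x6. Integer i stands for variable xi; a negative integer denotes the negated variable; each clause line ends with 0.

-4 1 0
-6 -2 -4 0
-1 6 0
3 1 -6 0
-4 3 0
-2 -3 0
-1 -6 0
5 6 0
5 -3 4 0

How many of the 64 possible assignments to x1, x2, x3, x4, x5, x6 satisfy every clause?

4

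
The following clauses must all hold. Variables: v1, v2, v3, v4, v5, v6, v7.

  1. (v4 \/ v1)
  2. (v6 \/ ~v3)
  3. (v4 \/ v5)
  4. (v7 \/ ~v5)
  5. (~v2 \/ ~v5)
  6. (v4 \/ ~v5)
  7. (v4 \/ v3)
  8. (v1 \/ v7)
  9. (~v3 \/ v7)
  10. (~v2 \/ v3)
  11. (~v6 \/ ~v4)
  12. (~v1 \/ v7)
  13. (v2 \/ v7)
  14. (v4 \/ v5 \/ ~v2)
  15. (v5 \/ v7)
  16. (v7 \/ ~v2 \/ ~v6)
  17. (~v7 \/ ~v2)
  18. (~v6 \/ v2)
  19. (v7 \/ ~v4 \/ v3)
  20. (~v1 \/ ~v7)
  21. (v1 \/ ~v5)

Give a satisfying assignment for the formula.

Try v1 = False.
  then v4 is forced to True.
  then v7 is forced to True.
  then v6 is forced to False.
  then v3 is forced to False.
  then v2 is forced to False.
  then v5 is forced to False.

v1=False, v2=False, v3=False, v4=True, v5=False, v6=False, v7=True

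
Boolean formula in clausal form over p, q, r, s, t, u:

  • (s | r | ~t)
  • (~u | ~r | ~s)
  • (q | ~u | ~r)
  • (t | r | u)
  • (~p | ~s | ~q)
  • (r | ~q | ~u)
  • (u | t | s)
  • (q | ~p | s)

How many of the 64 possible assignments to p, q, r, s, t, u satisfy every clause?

21

Case analysis on r and s:
  r=T, s=T: t free; 3 ways for (p,q,u) × 2^1 = 6.
  r=T, s=F: 7 of the 16 assignments to (p,q,t,u) work.
  r=F, s=T: 7 of the 16 assignments to (p,q,t,u) work.
  r=F, s=F: remaining (p,q,t,u) ∈ {(F,F,F,T)} — 1.
Total: 6 + 7 + 7 + 1 = 21.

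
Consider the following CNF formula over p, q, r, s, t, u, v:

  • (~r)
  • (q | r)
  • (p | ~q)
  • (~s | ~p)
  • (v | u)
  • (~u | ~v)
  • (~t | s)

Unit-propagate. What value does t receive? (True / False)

Unit clause (~r) sets r = False.
From (q | r) and r = False: q = True.
(p | ~q) with q = True leaves only p, so p = True.
In (~p | ~s), ~p is now false; ~s must hold, so s = False.
From (s | ~t) and s = False: t = False.

False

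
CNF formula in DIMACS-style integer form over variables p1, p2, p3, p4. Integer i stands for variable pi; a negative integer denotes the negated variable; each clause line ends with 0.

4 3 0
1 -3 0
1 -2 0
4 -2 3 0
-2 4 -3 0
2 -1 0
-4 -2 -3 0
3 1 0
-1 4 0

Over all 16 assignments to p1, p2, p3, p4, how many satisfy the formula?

Satisfying assignments:
  p1=T p2=T p3=F p4=T
That's 1 in total.

1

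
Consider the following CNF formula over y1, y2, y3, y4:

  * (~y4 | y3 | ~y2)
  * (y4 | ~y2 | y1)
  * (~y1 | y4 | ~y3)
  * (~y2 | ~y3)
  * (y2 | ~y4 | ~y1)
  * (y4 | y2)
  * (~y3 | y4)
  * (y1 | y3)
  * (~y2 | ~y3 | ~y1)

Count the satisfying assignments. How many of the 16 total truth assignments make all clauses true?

The models are:
  y1=0 y2=0 y3=1 y4=1
  y1=1 y2=1 y3=0 y4=0
Count: 2.

2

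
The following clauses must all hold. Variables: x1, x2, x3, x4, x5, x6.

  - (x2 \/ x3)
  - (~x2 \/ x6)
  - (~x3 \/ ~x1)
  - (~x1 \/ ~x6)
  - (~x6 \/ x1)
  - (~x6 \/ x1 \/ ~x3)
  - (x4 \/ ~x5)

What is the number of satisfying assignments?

The models are:
  x1=F x2=F x3=T x4=F x5=F x6=F
  x1=F x2=F x3=T x4=T x5=F x6=F
  x1=F x2=F x3=T x4=T x5=T x6=F
That's 3 in total.

3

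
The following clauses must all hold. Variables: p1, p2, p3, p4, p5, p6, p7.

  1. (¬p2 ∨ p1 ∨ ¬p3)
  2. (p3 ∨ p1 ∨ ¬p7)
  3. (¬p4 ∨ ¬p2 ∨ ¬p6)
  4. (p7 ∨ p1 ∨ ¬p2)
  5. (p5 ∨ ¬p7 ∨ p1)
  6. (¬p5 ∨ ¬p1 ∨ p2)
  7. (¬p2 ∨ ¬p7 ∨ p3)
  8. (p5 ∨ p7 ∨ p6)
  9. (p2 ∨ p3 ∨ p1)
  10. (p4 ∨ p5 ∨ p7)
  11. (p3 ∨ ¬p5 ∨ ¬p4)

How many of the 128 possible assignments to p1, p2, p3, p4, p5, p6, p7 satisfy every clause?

30

Split on p1, then p2.
  p1=1, p2=1: 11 of the 32 assignments to (p3,p4,p5,p6,p7) work.
  p1=1, p2=0: p3 free; 5 ways for (p4,p5,p6,p7) × 2^1 = 10.
  p1=0, p2=1: a clause becomes empty — 0.
  p1=0, p2=0: 9 of the 32 assignments to (p3,p4,p5,p6,p7) work.
Total: 11 + 10 + 0 + 9 = 30.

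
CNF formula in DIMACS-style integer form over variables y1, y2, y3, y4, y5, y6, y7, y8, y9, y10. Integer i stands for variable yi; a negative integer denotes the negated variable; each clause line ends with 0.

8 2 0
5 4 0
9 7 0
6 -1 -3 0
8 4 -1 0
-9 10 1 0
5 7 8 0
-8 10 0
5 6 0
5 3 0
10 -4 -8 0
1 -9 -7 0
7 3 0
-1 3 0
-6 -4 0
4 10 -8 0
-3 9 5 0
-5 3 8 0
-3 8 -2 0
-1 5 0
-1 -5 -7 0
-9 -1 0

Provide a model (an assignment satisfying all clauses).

y1=F, y2=F, y3=F, y4=F, y5=T, y6=T, y7=T, y8=T, y9=F, y10=T

y10 occurs only positively in the remaining clauses — set y10 = True.
Set y1 = False and propagate.
Set y2 = False and propagate.
  then y8 is forced to True.
Set y3 = False and propagate.
  then y5 is forced to True.
  then y7 is forced to True.
  then y9 is forced to False.
For the remaining variables, y4 = False, y6 = True works.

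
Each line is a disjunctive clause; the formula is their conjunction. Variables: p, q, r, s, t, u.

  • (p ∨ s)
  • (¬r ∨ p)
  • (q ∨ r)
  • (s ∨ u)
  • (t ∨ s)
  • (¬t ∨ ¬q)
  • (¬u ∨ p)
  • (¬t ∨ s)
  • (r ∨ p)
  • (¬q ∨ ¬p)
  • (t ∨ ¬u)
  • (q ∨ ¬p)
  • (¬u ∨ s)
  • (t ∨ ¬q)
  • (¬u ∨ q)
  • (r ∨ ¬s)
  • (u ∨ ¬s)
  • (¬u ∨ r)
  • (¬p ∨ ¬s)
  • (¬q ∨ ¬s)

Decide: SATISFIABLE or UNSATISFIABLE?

UNSATISFIABLE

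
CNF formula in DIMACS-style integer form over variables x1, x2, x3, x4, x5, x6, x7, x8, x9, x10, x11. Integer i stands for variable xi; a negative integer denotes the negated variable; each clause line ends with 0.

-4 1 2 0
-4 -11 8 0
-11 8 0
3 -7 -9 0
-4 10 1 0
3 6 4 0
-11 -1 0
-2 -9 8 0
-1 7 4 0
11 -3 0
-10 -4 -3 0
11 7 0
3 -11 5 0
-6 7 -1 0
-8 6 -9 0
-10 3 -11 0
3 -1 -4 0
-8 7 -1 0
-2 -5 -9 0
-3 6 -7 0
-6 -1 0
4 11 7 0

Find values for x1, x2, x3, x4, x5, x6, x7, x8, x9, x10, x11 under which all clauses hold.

x1=False, x2=False, x3=True, x4=False, x5=False, x6=True, x7=True, x8=True, x9=True, x10=False, x11=True

Check each clause:
  1. (!x4 || x2 || x1) — !x4 is true.
  2. (!x4 || !x11 || x8) — x8 is true.
  3. (!x11 || x8) — x8 is true.
  4. (!x9 || x3 || !x7) — x3 is true.
  5. (x10 || x1 || !x4) — !x4 is true.
  6. (x3 || x6 || x4) — x3 is true.
  7. (!x11 || !x1) — !x1 is true.
  8. (!x9 || x8 || !x2) — x8 is true.
  9. (!x1 || x7 || x4) — !x1 is true.
  10. (x11 || !x3) — x11 is true.
  11. (!x3 || !x4 || !x10) — !x4 is true.
  12. (x7 || x11) — x11 is true.
  13. (x5 || x3 || !x11) — x3 is true.
  14. (x7 || !x1 || !x6) — !x1 is true.
  15. (!x9 || x6 || !x8) — x6 is true.
  16. (!x11 || !x10 || x3) — x3 is true.
  17. (!x4 || x3 || !x1) — x3 is true.
  18. (x7 || !x1 || !x8) — !x1 is true.
  19. (!x5 || !x9 || !x2) — !x5 is true.
  20. (!x3 || x6 || !x7) — x6 is true.
  21. (!x1 || !x6) — !x1 is true.
  22. (x7 || x4 || x11) — x11 is true.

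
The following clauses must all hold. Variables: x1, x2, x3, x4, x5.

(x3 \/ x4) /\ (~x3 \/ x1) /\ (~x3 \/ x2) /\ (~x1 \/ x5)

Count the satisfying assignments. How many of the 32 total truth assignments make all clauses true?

Satisfying assignments:
  x1=0 x2=0 x3=0 x4=1 x5=0
  x1=0 x2=0 x3=0 x4=1 x5=1
  x1=0 x2=1 x3=0 x4=1 x5=0
  x1=0 x2=1 x3=0 x4=1 x5=1
  x1=1 x2=0 x3=0 x4=1 x5=1
  x1=1 x2=1 x3=0 x4=1 x5=1
  x1=1 x2=1 x3=1 x4=0 x5=1
  x1=1 x2=1 x3=1 x4=1 x5=1
Count: 8.

8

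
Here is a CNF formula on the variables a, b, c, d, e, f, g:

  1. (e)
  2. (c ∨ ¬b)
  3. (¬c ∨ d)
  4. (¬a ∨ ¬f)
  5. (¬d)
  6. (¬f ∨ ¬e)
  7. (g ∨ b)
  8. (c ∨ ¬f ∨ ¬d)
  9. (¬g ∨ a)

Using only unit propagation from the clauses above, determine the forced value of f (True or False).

False

(e) is a unit clause: e = True.
(¬d) is a unit clause: d = False.
(d ∨ ¬c) with d = False leaves only ¬c, so c = False.
In (¬b ∨ c), c is now false; ¬b must hold, so b = False.
(¬e ∨ ¬f): since e = True, the clause reduces to (¬f). f = False.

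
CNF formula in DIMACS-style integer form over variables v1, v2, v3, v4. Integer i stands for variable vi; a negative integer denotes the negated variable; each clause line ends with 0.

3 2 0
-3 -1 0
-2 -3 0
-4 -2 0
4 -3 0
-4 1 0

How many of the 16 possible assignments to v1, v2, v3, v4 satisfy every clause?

Satisfying assignments:
  v1=0 v2=1 v3=0 v4=0
  v1=1 v2=1 v3=0 v4=0
That's 2 in total.

2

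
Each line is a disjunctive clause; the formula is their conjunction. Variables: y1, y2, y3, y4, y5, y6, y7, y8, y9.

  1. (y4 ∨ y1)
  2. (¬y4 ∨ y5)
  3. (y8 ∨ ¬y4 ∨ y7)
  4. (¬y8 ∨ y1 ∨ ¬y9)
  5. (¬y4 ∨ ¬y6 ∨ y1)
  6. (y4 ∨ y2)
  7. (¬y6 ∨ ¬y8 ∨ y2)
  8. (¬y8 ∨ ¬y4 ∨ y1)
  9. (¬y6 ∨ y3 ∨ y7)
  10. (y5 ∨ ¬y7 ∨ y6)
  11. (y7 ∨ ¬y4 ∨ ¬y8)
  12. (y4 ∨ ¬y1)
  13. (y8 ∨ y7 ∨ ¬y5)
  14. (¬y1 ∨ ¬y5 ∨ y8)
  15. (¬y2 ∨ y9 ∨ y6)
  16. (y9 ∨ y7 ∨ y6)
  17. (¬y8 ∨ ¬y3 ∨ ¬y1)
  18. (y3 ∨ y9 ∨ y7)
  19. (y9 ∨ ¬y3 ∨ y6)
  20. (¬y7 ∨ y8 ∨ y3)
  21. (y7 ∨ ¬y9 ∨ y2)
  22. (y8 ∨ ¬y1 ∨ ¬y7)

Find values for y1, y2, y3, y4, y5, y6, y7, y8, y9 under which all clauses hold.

Try y1 = True.
  then y4 is forced to True.
  then y5 is forced to True.
  then y8 is forced to True.
  then y7 is forced to True.
  then y3 is forced to False.
Try y2 = True.
For the remaining variables, y6 = True, y9 = False works.
Every clause has at least one true literal under this assignment.
Check each clause:
  1. (y4 ∨ y1) — y1 is true.
  2. (¬y4 ∨ y5) — y5 is true.
  3. (¬y4 ∨ y8 ∨ y7) — y8 is true.
  4. (y1 ∨ ¬y8 ∨ ¬y9) — y1 is true.
  5. (y1 ∨ ¬y4 ∨ ¬y6) — y1 is true.
  6. (y4 ∨ y2) — y2 is true.
  7. (¬y8 ∨ ¬y6 ∨ y2) — y2 is true.
  8. (y1 ∨ ¬y4 ∨ ¬y8) — y1 is true.
  9. (y7 ∨ y3 ∨ ¬y6) — y7 is true.
  10. (y6 ∨ ¬y7 ∨ y5) — y5 is true.
  11. (¬y4 ∨ ¬y8 ∨ y7) — y7 is true.
  12. (¬y1 ∨ y4) — y4 is true.
  13. (y7 ∨ y8 ∨ ¬y5) — y8 is true.
  14. (y8 ∨ ¬y1 ∨ ¬y5) — y8 is true.
  15. (y9 ∨ y6 ∨ ¬y2) — y6 is true.
  16. (y6 ∨ y9 ∨ y7) — y6 is true.
  17. (¬y3 ∨ ¬y8 ∨ ¬y1) — ¬y3 is true.
  18. (y3 ∨ y7 ∨ y9) — y7 is true.
  19. (y6 ∨ y9 ∨ ¬y3) — ¬y3 is true.
  20. (¬y7 ∨ y3 ∨ y8) — y8 is true.
  21. (¬y9 ∨ y2 ∨ y7) — y2 is true.
  22. (y8 ∨ ¬y7 ∨ ¬y1) — y8 is true.

y1=True, y2=True, y3=False, y4=True, y5=True, y6=True, y7=True, y8=True, y9=False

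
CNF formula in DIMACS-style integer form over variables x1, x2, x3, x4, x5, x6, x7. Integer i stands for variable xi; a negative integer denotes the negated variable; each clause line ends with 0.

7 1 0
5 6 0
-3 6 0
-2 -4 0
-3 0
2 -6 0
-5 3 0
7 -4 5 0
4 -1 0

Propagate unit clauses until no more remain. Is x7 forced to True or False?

Unit clause (NOT x3) sets x3 = False.
(NOT x5 OR x3): since x3 = False, the clause reduces to (NOT x5). x5 = False.
(x6 OR x5): since x5 = False, the clause reduces to (x6). x6 = True.
(x2 OR NOT x6) with x6 = True leaves only x2, so x2 = True.
(NOT x2 OR NOT x4) with x2 = True leaves only NOT x4, so x4 = False.
In (x4 OR NOT x1), x4 is now false; NOT x1 must hold, so x1 = False.
From (x1 OR x7) and x1 = False: x7 = True.

True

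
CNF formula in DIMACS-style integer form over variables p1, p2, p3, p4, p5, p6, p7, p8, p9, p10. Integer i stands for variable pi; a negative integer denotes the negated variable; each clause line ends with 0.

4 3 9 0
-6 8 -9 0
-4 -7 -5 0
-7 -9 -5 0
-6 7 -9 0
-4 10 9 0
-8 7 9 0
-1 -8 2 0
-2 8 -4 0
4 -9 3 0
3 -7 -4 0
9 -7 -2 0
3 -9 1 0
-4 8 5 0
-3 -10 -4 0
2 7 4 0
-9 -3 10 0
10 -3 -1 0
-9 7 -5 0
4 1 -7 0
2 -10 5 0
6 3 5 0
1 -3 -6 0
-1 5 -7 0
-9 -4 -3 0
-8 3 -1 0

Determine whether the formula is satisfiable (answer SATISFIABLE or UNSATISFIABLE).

SATISFIABLE

Set p1 = False and propagate.
Try p2 = True.
Set p3 = True and propagate.
  then p6 is forced to False.
The remaining clauses are satisfied by p4 = False, p5 = False, p7 = False, p8 = False, p9 = False, p10 = True.
Every clause has at least one true literal under this assignment.
So p1=0, p2=1, p3=1, p4=0, p5=0, p6=0, p7=0, p8=0, p9=0, p10=1 is a satisfying assignment.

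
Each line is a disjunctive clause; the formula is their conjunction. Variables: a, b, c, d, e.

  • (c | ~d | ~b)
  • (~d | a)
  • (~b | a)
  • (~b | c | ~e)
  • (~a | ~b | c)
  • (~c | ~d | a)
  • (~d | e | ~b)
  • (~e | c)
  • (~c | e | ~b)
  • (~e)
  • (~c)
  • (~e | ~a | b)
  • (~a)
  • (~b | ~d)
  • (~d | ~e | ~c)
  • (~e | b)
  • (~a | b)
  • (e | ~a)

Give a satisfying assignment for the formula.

a=F, b=F, c=F, d=F, e=F

Check each clause:
  1. (c | ~d | ~b) — ~d is true.
  2. (~d | a) — ~d is true.
  3. (a | ~b) — ~b is true.
  4. (~e | ~b | c) — ~b is true.
  5. (c | ~a | ~b) — ~b is true.
  6. (~c | ~d | a) — ~d is true.
  7. (~b | ~d | e) — ~d is true.
  8. (~e | c) — ~e is true.
  9. (~c | e | ~b) — ~c is true.
  10. (~e) — ~e is true.
  11. (~c) — ~c is true.
  12. (~e | b | ~a) — ~e is true.
  13. (~a) — ~a is true.
  14. (~b | ~d) — ~d is true.
  15. (~c | ~e | ~d) — ~e is true.
  16. (~e | b) — ~e is true.
  17. (b | ~a) — ~a is true.
  18. (~a | e) — ~a is true.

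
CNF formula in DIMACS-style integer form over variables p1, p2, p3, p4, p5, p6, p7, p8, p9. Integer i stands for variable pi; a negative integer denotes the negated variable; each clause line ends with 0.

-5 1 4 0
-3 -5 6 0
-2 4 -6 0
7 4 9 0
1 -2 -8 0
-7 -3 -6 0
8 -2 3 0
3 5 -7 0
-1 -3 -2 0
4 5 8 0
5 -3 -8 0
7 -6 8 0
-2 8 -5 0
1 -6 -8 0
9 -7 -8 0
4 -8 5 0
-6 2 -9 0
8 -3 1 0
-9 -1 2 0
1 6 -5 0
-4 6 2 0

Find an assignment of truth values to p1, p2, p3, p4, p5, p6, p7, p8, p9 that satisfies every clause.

p1=T  p2=T  p3=F  p4=T  p5=F  p6=T  p7=F  p8=T  p9=T

Set p1 = True and propagate.
Set p2 = True and propagate.
  then p3 is forced to False.
  then p8 is forced to True.
Set p4 = True and propagate.
For the remaining variables, p5 = False, p6 = True, p7 = False, p9 = True works.
Every clause has at least one true literal under this assignment.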